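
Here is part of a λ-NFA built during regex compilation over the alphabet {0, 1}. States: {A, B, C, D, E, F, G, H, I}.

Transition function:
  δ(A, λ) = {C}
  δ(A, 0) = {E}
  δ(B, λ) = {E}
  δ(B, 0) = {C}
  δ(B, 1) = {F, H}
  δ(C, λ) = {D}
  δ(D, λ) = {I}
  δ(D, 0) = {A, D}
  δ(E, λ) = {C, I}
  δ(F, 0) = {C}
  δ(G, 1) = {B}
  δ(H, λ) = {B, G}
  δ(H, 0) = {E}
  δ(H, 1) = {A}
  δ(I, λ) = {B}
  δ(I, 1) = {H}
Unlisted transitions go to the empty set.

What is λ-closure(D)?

{B, C, D, E, I}

Start with {D}.
From D via λ: add I.
From I via λ: add B.
From B via λ: add E.
From E via λ: add C.
No new states can be added; the closed set is {B, C, D, E, I}.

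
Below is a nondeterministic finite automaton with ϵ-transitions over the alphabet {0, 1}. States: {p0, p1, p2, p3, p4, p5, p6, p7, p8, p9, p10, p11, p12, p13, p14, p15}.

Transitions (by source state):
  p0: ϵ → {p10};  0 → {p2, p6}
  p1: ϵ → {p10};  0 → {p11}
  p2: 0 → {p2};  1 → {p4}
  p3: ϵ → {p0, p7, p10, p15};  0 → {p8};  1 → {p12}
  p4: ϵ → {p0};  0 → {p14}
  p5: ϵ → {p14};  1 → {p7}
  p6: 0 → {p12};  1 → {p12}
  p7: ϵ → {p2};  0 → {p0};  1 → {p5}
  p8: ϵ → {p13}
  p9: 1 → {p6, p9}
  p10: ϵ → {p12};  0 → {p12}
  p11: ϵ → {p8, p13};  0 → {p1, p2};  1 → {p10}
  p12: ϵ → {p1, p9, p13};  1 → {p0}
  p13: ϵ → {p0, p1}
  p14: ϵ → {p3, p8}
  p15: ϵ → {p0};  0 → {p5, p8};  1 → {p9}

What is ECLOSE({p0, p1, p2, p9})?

{p0, p1, p2, p9, p10, p12, p13}

Start with {p0, p1, p2, p9}.
From p0 via ϵ: add p10.
From p10 via ϵ: add p12.
From p12 via ϵ: add p13.
No new states can be added; the closed set is {p0, p1, p2, p9, p10, p12, p13}.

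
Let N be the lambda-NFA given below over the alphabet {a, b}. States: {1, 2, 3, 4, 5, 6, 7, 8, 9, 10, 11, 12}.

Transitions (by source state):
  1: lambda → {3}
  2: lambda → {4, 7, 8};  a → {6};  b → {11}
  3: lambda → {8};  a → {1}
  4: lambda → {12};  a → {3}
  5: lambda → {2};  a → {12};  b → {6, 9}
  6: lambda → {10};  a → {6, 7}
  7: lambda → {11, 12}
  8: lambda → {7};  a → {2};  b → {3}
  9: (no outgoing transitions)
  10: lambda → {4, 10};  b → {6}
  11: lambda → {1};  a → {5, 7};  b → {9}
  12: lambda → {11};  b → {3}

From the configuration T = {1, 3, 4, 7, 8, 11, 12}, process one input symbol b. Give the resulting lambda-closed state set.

{1, 3, 7, 8, 9, 11, 12}

8 on b → {3}.
11 on b → {9}.
12 on b → {3}.
No b-transition from 1, 3, 4, 7.
Union after reading b: {3, 9}.
Now take the lambda-closure:
From 3 via lambda: add 8.
From 8 via lambda: add 7.
From 7 via lambda: add 11, 12.
From 11 via lambda: add 1.
No new states can be added; the closed set is {1, 3, 7, 8, 9, 11, 12}.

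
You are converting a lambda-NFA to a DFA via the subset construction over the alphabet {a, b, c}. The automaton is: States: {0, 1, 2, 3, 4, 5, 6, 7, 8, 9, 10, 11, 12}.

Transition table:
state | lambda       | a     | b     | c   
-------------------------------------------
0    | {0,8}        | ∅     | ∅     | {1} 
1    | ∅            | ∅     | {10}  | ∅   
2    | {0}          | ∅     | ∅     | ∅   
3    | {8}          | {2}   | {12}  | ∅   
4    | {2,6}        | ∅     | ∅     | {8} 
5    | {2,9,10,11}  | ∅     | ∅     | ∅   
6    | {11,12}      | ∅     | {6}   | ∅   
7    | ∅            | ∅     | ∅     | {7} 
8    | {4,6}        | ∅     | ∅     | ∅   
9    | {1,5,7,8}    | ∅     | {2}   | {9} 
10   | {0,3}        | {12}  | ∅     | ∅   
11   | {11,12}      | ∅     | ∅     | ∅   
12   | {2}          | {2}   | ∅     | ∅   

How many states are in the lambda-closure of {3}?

Start with {3}.
From 3 via lambda: add 8.
From 8 via lambda: add 4, 6.
From 4 via lambda: add 2.
From 6 via lambda: add 11, 12.
From 2 via lambda: add 0.
lambda-closure = {0, 2, 3, 4, 6, 8, 11, 12}, which has 8 states.

8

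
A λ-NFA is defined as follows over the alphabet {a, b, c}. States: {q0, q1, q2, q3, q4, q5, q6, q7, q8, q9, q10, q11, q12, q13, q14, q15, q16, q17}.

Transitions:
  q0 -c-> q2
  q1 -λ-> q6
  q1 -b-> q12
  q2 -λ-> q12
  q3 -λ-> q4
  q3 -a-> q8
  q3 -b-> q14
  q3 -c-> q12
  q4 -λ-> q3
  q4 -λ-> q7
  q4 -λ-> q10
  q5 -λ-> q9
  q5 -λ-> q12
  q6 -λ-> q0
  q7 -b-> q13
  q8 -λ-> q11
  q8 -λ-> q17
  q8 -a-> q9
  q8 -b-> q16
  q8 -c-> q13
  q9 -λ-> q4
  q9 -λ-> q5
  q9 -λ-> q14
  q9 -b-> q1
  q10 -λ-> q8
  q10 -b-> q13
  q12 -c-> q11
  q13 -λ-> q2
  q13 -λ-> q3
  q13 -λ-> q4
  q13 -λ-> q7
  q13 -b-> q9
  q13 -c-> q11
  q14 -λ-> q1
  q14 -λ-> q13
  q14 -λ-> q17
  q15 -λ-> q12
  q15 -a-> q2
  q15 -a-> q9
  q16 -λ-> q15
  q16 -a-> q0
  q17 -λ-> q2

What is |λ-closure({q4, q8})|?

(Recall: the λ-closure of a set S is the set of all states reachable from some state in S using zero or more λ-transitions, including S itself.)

9

Start with {q4, q8}.
From q4 via λ: add q3, q7, q10.
From q8 via λ: add q11, q17.
From q17 via λ: add q2.
From q2 via λ: add q12.
λ-closure = {q2, q3, q4, q7, q8, q10, q11, q12, q17}, which has 9 states.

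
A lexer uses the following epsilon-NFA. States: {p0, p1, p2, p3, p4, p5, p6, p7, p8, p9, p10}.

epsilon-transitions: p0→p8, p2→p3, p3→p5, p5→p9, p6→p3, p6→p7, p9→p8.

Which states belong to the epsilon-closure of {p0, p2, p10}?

Start with {p0, p2, p10}.
From p0 via epsilon: add p8.
From p2 via epsilon: add p3.
From p3 via epsilon: add p5.
From p5 via epsilon: add p9.
No new states can be added; the closed set is {p0, p2, p3, p5, p8, p9, p10}.

{p0, p2, p3, p5, p8, p9, p10}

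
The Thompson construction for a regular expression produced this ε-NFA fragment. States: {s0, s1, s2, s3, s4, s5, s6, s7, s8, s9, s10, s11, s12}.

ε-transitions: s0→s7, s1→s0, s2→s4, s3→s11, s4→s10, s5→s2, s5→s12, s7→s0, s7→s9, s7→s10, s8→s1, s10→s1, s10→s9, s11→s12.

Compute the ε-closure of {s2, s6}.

{s0, s1, s2, s4, s6, s7, s9, s10}

Start with {s2, s6}.
From s2 via ε: add s4.
From s4 via ε: add s10.
From s10 via ε: add s1, s9.
From s1 via ε: add s0.
From s0 via ε: add s7.
No new states can be added; the closed set is {s0, s1, s2, s4, s6, s7, s9, s10}.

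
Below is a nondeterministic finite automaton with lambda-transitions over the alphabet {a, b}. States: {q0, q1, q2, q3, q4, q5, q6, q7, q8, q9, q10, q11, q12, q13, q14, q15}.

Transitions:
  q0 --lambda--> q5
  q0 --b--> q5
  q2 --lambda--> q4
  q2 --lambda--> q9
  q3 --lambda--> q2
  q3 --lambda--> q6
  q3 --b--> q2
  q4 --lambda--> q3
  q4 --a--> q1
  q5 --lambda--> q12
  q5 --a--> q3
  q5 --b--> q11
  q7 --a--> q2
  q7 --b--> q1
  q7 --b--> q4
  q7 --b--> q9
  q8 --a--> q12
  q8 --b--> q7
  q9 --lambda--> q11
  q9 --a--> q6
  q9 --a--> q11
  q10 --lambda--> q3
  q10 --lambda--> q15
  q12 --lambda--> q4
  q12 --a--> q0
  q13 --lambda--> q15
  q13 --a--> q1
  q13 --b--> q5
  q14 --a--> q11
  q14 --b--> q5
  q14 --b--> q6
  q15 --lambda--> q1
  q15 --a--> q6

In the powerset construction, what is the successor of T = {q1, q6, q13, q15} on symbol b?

{q2, q3, q4, q5, q6, q9, q11, q12}

q13 on b → {q5}.
No b-transition from q1, q6, q15.
Union after reading b: {q5}.
Now take the lambda-closure:
From q5 via lambda: add q12.
From q12 via lambda: add q4.
From q4 via lambda: add q3.
From q3 via lambda: add q2, q6.
From q2 via lambda: add q9.
From q9 via lambda: add q11.
No new states can be added; the closed set is {q2, q3, q4, q5, q6, q9, q11, q12}.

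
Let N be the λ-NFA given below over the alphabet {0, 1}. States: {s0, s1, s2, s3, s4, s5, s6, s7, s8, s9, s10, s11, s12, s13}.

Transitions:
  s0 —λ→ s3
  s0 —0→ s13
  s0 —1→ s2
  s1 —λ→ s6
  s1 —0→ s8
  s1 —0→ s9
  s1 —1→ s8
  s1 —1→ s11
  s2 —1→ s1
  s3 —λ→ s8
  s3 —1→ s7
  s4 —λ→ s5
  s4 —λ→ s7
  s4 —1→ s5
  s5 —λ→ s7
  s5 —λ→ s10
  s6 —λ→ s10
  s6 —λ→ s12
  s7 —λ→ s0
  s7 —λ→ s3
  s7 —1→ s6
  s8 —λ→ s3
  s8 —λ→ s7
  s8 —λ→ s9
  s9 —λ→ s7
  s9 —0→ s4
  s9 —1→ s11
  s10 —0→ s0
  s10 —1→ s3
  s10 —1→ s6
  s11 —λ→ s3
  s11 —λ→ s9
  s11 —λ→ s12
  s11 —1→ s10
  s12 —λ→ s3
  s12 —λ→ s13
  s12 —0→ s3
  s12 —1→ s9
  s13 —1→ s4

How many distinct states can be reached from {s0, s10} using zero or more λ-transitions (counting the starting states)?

Start with {s0, s10}.
From s0 via λ: add s3.
From s3 via λ: add s8.
From s8 via λ: add s7, s9.
λ-closure = {s0, s3, s7, s8, s9, s10}, which has 6 states.

6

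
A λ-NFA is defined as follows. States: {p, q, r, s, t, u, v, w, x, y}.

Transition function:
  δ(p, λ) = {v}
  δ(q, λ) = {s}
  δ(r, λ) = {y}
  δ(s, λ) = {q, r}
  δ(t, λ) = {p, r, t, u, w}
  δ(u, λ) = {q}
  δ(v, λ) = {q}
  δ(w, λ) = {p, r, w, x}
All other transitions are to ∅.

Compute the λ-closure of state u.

{q, r, s, u, y}

Start with {u}.
From u via λ: add q.
From q via λ: add s.
From s via λ: add r.
From r via λ: add y.
No new states can be added; the closed set is {q, r, s, u, y}.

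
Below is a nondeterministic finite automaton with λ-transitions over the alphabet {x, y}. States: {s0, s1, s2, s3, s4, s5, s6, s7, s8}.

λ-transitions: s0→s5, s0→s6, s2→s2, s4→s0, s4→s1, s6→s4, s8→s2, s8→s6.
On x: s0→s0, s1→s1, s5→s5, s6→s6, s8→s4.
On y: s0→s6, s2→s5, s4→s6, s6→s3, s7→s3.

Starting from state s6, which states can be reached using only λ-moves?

{s0, s1, s4, s5, s6}

Start with {s6}.
From s6 via λ: add s4.
From s4 via λ: add s0, s1.
From s0 via λ: add s5.
No new states can be added; the closed set is {s0, s1, s4, s5, s6}.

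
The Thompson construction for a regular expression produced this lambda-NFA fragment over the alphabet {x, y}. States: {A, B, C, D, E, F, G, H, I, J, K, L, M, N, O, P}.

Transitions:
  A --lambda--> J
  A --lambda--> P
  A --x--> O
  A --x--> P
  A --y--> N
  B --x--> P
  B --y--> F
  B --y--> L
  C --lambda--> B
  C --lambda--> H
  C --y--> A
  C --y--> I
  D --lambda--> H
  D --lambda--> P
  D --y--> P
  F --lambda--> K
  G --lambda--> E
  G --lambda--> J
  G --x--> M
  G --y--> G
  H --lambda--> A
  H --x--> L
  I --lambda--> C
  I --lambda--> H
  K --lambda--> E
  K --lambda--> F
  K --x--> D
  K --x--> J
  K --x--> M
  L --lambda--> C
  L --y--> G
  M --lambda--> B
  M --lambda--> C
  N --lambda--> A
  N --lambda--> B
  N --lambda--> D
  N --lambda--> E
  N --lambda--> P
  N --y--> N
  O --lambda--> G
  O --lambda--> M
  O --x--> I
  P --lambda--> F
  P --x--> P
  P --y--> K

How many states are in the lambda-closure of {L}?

Start with {L}.
From L via lambda: add C.
From C via lambda: add B, H.
From H via lambda: add A.
From A via lambda: add J, P.
From P via lambda: add F.
From F via lambda: add K.
From K via lambda: add E.
lambda-closure = {A, B, C, E, F, H, J, K, L, P}, which has 10 states.

10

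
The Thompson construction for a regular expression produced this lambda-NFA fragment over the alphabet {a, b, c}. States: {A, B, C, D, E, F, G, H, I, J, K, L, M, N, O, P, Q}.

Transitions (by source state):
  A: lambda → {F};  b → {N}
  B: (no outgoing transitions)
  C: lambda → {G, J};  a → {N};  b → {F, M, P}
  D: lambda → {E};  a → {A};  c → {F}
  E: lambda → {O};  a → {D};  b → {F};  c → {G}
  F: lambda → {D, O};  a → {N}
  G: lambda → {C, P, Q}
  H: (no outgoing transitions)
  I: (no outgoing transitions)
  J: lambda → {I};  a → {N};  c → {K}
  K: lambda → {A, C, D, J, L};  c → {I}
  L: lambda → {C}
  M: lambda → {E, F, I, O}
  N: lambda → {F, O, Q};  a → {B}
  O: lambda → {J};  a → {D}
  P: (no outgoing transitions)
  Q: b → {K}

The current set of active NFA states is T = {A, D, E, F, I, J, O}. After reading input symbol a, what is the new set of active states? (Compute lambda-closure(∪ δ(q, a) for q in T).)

D on a → {A}.
E on a → {D}.
F on a → {N}.
J on a → {N}.
O on a → {D}.
No a-transition from A, I.
Union after reading a: {A, D, N}.
Now take the lambda-closure:
From A via lambda: add F.
From D via lambda: add E.
From N via lambda: add O, Q.
From O via lambda: add J.
From J via lambda: add I.
No new states can be added; the closed set is {A, D, E, F, I, J, N, O, Q}.

{A, D, E, F, I, J, N, O, Q}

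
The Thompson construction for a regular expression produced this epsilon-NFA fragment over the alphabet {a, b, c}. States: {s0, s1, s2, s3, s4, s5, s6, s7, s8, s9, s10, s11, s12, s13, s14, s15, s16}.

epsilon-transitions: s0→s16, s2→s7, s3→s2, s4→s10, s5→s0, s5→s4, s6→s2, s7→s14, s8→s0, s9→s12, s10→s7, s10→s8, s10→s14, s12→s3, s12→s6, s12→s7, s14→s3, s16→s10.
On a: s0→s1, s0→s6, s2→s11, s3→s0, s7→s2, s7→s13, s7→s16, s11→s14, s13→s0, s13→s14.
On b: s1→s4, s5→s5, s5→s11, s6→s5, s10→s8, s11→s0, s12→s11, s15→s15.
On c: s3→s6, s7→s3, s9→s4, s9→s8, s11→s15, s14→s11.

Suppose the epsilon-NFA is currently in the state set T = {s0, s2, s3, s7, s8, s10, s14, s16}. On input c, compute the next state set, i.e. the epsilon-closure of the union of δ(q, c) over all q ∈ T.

s3 on c → {s6}.
s7 on c → {s3}.
s14 on c → {s11}.
No c-transition from s0, s2, s8, s10, s16.
Union after reading c: {s3, s6, s11}.
Now take the epsilon-closure:
From s3 via epsilon: add s2.
From s2 via epsilon: add s7.
From s7 via epsilon: add s14.
No new states can be added; the closed set is {s2, s3, s6, s7, s11, s14}.

{s2, s3, s6, s7, s11, s14}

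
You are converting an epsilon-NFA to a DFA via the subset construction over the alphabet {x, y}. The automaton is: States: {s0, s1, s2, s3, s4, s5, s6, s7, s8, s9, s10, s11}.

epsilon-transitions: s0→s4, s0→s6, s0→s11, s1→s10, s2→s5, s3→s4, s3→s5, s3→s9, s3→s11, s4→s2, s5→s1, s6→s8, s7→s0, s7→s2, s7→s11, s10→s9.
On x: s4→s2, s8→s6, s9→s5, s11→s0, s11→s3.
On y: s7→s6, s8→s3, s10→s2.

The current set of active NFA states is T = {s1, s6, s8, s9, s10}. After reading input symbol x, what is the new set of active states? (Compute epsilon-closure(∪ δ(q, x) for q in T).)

{s1, s5, s6, s8, s9, s10}

s8 on x → {s6}.
s9 on x → {s5}.
No x-transition from s1, s6, s10.
Union after reading x: {s5, s6}.
Now take the epsilon-closure:
From s5 via epsilon: add s1.
From s6 via epsilon: add s8.
From s1 via epsilon: add s10.
From s10 via epsilon: add s9.
No new states can be added; the closed set is {s1, s5, s6, s8, s9, s10}.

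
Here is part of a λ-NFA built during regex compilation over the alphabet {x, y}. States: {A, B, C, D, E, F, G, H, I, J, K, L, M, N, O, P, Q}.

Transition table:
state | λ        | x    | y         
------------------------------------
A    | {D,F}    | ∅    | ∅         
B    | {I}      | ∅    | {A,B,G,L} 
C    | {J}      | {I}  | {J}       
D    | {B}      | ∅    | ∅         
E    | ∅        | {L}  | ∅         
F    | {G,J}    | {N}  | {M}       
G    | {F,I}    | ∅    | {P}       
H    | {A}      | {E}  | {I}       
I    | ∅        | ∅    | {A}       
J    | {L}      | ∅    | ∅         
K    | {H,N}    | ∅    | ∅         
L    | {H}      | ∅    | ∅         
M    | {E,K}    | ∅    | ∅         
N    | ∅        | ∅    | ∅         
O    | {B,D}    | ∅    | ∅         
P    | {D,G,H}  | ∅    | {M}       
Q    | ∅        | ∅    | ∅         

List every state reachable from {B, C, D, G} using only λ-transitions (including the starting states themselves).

{A, B, C, D, F, G, H, I, J, L}

Start with {B, C, D, G}.
From B via λ: add I.
From C via λ: add J.
From G via λ: add F.
From J via λ: add L.
From L via λ: add H.
From H via λ: add A.
No new states can be added; the closed set is {A, B, C, D, F, G, H, I, J, L}.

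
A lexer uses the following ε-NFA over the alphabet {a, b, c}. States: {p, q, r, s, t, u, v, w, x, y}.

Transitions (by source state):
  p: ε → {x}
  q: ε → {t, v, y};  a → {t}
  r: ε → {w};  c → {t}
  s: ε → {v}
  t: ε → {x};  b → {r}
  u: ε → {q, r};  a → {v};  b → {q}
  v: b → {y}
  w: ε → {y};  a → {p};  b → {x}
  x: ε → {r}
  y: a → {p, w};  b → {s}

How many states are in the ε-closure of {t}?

5

Start with {t}.
From t via ε: add x.
From x via ε: add r.
From r via ε: add w.
From w via ε: add y.
ε-closure = {r, t, w, x, y}, which has 5 states.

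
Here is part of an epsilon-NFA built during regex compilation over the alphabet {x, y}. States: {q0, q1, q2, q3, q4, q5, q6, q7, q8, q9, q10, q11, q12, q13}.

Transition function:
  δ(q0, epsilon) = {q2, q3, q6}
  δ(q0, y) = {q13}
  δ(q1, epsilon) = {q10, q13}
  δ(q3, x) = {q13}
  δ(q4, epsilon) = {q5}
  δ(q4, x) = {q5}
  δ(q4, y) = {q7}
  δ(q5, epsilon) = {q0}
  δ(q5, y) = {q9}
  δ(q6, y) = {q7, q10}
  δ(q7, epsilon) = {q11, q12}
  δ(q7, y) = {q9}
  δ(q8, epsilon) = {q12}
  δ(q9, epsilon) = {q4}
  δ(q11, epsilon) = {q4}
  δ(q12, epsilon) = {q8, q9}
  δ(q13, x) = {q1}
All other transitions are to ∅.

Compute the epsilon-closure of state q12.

{q0, q2, q3, q4, q5, q6, q8, q9, q12}

Start with {q12}.
From q12 via epsilon: add q8, q9.
From q9 via epsilon: add q4.
From q4 via epsilon: add q5.
From q5 via epsilon: add q0.
From q0 via epsilon: add q2, q3, q6.
No new states can be added; the closed set is {q0, q2, q3, q4, q5, q6, q8, q9, q12}.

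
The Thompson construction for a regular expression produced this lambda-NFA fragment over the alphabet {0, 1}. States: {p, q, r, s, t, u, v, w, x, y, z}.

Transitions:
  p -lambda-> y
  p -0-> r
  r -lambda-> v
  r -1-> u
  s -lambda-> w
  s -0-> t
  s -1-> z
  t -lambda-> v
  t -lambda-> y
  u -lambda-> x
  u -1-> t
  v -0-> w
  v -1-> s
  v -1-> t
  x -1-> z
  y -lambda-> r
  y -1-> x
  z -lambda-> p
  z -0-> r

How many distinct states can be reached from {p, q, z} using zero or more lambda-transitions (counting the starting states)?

Start with {p, q, z}.
From p via lambda: add y.
From y via lambda: add r.
From r via lambda: add v.
lambda-closure = {p, q, r, v, y, z}, which has 6 states.

6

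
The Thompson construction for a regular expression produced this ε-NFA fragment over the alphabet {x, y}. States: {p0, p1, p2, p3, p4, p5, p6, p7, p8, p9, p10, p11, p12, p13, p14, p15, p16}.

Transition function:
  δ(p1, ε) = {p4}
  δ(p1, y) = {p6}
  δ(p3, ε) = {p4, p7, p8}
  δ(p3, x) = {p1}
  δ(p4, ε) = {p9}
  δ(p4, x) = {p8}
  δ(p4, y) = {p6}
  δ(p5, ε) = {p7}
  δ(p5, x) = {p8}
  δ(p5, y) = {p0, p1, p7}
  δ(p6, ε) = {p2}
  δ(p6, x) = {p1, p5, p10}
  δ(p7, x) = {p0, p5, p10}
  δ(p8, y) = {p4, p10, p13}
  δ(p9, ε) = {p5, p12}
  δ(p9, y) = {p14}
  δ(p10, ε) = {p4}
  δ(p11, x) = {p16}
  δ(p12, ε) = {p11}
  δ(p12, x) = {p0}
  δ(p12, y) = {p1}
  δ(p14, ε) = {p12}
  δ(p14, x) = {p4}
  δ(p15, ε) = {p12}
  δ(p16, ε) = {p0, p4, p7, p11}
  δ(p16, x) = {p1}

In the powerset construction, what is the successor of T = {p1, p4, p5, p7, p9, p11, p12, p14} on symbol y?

p1 on y → {p6}.
p4 on y → {p6}.
p5 on y → {p0, p1, p7}.
p9 on y → {p14}.
p12 on y → {p1}.
No y-transition from p7, p11, p14.
Union after reading y: {p0, p1, p6, p7, p14}.
Now take the ε-closure:
From p1 via ε: add p4.
From p6 via ε: add p2.
From p14 via ε: add p12.
From p4 via ε: add p9.
From p12 via ε: add p11.
From p9 via ε: add p5.
No new states can be added; the closed set is {p0, p1, p2, p4, p5, p6, p7, p9, p11, p12, p14}.

{p0, p1, p2, p4, p5, p6, p7, p9, p11, p12, p14}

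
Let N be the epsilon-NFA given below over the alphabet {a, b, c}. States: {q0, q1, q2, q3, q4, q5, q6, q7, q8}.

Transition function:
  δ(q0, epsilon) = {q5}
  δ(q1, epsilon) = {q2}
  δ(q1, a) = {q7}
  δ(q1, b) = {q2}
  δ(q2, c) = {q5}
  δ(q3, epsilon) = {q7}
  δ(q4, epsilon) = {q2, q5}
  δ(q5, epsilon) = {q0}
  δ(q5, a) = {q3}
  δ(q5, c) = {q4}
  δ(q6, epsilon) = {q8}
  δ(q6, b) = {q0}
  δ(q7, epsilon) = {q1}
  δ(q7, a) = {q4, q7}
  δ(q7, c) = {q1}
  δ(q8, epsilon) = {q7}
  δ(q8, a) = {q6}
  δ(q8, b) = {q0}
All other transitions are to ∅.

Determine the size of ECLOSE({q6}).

Start with {q6}.
From q6 via epsilon: add q8.
From q8 via epsilon: add q7.
From q7 via epsilon: add q1.
From q1 via epsilon: add q2.
epsilon-closure = {q1, q2, q6, q7, q8}, which has 5 states.

5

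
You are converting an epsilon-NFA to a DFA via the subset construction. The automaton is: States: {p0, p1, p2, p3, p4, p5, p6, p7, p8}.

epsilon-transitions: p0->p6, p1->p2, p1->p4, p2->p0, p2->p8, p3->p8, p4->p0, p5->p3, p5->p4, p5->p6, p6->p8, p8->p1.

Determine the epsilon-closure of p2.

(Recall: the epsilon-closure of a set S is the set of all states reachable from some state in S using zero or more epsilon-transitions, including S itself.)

Start with {p2}.
From p2 via epsilon: add p0, p8.
From p0 via epsilon: add p6.
From p8 via epsilon: add p1.
From p1 via epsilon: add p4.
No new states can be added; the closed set is {p0, p1, p2, p4, p6, p8}.

{p0, p1, p2, p4, p6, p8}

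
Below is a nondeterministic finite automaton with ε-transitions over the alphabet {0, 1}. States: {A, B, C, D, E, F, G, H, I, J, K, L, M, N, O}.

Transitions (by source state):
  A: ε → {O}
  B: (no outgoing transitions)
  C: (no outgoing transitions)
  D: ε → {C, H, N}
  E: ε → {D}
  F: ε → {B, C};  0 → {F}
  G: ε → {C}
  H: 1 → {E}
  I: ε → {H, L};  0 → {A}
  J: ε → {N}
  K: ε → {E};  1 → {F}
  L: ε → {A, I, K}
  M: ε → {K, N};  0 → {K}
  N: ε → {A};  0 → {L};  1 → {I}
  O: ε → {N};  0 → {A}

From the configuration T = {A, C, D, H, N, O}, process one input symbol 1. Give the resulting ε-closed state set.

H on 1 → {E}.
N on 1 → {I}.
No 1-transition from A, C, D, O.
Union after reading 1: {E, I}.
Now take the ε-closure:
From E via ε: add D.
From I via ε: add H, L.
From D via ε: add C, N.
From L via ε: add A, K.
From A via ε: add O.
No new states can be added; the closed set is {A, C, D, E, H, I, K, L, N, O}.

{A, C, D, E, H, I, K, L, N, O}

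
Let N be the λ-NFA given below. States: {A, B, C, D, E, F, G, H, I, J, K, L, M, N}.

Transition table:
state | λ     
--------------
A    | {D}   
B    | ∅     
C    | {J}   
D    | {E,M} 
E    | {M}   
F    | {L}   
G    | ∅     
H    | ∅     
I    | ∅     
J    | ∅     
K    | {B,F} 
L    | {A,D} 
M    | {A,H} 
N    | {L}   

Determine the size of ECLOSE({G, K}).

10

Start with {G, K}.
From K via λ: add B, F.
From F via λ: add L.
From L via λ: add A, D.
From D via λ: add E, M.
From M via λ: add H.
λ-closure = {A, B, D, E, F, G, H, K, L, M}, which has 10 states.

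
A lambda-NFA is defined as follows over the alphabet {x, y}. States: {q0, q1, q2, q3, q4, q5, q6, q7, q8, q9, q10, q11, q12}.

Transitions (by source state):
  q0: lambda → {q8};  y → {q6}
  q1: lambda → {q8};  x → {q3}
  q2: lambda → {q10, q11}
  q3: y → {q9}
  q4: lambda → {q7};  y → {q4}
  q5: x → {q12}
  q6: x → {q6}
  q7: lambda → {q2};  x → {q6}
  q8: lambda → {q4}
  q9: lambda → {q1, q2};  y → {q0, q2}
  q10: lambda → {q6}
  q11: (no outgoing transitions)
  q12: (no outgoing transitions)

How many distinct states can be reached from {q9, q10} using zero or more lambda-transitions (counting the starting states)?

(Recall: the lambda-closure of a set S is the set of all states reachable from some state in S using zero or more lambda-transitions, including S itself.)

Start with {q9, q10}.
From q9 via lambda: add q1, q2.
From q10 via lambda: add q6.
From q1 via lambda: add q8.
From q2 via lambda: add q11.
From q8 via lambda: add q4.
From q4 via lambda: add q7.
lambda-closure = {q1, q2, q4, q6, q7, q8, q9, q10, q11}, which has 9 states.

9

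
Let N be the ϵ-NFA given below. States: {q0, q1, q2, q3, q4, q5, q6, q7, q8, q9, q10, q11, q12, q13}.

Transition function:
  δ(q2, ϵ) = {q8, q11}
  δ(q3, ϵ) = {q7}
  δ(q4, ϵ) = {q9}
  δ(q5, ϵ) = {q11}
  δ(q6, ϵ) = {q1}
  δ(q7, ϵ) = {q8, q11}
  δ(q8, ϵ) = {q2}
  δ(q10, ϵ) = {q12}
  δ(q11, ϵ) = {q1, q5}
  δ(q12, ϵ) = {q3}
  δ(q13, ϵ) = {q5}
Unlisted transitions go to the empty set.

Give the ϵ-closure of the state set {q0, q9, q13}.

{q0, q1, q5, q9, q11, q13}

Start with {q0, q9, q13}.
From q13 via ϵ: add q5.
From q5 via ϵ: add q11.
From q11 via ϵ: add q1.
No new states can be added; the closed set is {q0, q1, q5, q9, q11, q13}.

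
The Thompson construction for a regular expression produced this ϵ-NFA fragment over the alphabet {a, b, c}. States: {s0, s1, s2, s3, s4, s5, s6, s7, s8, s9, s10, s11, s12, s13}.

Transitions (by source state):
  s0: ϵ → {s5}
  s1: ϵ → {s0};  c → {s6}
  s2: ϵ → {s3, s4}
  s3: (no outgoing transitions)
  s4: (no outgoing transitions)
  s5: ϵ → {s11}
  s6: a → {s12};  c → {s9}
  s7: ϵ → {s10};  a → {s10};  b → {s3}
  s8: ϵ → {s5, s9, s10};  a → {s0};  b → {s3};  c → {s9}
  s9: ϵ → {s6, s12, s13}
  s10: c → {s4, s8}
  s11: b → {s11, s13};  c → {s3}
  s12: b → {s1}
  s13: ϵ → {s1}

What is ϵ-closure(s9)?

{s0, s1, s5, s6, s9, s11, s12, s13}

Start with {s9}.
From s9 via ϵ: add s6, s12, s13.
From s13 via ϵ: add s1.
From s1 via ϵ: add s0.
From s0 via ϵ: add s5.
From s5 via ϵ: add s11.
No new states can be added; the closed set is {s0, s1, s5, s6, s9, s11, s12, s13}.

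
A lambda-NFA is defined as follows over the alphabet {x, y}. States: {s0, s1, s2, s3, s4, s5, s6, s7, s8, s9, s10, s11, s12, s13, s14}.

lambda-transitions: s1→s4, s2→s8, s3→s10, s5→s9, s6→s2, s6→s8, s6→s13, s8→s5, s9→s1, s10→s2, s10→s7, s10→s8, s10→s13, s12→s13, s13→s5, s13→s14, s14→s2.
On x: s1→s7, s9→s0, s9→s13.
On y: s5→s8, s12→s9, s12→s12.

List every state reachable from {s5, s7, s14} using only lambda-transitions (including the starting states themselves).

{s1, s2, s4, s5, s7, s8, s9, s14}

Start with {s5, s7, s14}.
From s5 via lambda: add s9.
From s14 via lambda: add s2.
From s2 via lambda: add s8.
From s9 via lambda: add s1.
From s1 via lambda: add s4.
No new states can be added; the closed set is {s1, s2, s4, s5, s7, s8, s9, s14}.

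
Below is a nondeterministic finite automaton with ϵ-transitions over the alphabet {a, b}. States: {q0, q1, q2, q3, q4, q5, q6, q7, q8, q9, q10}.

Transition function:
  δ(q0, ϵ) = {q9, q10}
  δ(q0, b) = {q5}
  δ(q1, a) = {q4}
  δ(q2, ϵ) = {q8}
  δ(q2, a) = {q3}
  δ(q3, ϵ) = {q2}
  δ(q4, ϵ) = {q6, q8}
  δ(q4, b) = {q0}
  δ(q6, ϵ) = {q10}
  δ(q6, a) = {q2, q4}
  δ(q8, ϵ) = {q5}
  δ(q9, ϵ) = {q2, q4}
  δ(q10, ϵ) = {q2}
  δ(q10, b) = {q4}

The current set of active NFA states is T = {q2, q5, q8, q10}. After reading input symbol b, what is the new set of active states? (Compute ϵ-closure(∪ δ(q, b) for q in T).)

{q2, q4, q5, q6, q8, q10}

q10 on b → {q4}.
No b-transition from q2, q5, q8.
Union after reading b: {q4}.
Now take the ϵ-closure:
From q4 via ϵ: add q6, q8.
From q6 via ϵ: add q10.
From q8 via ϵ: add q5.
From q10 via ϵ: add q2.
No new states can be added; the closed set is {q2, q4, q5, q6, q8, q10}.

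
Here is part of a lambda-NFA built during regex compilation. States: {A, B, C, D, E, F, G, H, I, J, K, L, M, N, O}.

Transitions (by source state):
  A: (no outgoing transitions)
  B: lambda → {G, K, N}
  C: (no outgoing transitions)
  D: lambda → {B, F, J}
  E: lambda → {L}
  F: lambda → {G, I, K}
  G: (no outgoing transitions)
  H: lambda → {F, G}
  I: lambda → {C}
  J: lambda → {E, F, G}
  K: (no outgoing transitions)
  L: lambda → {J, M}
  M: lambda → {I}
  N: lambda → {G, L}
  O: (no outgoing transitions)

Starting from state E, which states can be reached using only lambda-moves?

{C, E, F, G, I, J, K, L, M}

Start with {E}.
From E via lambda: add L.
From L via lambda: add J, M.
From J via lambda: add F, G.
From M via lambda: add I.
From F via lambda: add K.
From I via lambda: add C.
No new states can be added; the closed set is {C, E, F, G, I, J, K, L, M}.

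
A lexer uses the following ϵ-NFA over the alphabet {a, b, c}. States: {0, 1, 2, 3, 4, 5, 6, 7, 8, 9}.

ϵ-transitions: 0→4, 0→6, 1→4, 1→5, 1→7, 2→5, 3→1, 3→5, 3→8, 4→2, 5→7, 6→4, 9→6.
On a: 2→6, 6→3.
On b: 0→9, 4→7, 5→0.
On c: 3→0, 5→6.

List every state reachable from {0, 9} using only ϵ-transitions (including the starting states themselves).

Start with {0, 9}.
From 0 via ϵ: add 4, 6.
From 4 via ϵ: add 2.
From 2 via ϵ: add 5.
From 5 via ϵ: add 7.
No new states can be added; the closed set is {0, 2, 4, 5, 6, 7, 9}.

{0, 2, 4, 5, 6, 7, 9}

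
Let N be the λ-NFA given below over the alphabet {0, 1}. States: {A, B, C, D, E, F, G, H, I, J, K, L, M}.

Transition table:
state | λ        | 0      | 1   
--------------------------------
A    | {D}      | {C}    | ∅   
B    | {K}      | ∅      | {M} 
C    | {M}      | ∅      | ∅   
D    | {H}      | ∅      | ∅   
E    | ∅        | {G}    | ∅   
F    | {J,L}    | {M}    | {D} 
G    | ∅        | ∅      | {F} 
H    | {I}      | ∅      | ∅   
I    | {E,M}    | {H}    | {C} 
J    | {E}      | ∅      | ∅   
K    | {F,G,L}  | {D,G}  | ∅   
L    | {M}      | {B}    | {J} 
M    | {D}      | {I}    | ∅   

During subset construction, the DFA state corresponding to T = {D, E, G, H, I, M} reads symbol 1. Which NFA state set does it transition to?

{C, D, E, F, H, I, J, L, M}

G on 1 → {F}.
I on 1 → {C}.
No 1-transition from D, E, H, M.
Union after reading 1: {C, F}.
Now take the λ-closure:
From C via λ: add M.
From F via λ: add J, L.
From J via λ: add E.
From M via λ: add D.
From D via λ: add H.
From H via λ: add I.
No new states can be added; the closed set is {C, D, E, F, H, I, J, L, M}.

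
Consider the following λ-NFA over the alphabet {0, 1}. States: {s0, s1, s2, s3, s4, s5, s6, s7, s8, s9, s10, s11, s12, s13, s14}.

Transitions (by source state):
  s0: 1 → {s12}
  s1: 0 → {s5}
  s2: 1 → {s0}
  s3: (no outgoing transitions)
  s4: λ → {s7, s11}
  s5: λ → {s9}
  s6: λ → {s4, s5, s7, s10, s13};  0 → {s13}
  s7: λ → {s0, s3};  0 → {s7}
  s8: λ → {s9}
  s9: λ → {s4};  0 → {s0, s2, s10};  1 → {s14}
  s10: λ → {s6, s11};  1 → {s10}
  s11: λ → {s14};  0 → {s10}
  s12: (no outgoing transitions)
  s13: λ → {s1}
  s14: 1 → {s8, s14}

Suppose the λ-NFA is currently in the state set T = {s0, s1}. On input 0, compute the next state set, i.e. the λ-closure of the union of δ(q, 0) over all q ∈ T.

{s0, s3, s4, s5, s7, s9, s11, s14}

s1 on 0 → {s5}.
No 0-transition from s0.
Union after reading 0: {s5}.
Now take the λ-closure:
From s5 via λ: add s9.
From s9 via λ: add s4.
From s4 via λ: add s7, s11.
From s7 via λ: add s0, s3.
From s11 via λ: add s14.
No new states can be added; the closed set is {s0, s3, s4, s5, s7, s9, s11, s14}.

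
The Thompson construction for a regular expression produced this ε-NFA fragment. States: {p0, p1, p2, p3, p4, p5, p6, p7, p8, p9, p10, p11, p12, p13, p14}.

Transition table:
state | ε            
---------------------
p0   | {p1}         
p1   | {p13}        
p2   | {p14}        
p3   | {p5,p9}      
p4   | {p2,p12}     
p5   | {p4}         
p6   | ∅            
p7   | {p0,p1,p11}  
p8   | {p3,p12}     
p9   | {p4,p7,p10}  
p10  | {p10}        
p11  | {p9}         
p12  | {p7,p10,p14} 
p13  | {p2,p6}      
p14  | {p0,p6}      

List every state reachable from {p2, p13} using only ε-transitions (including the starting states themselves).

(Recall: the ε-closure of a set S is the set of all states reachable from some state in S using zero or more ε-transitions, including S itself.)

{p0, p1, p2, p6, p13, p14}

Start with {p2, p13}.
From p2 via ε: add p14.
From p13 via ε: add p6.
From p14 via ε: add p0.
From p0 via ε: add p1.
No new states can be added; the closed set is {p0, p1, p2, p6, p13, p14}.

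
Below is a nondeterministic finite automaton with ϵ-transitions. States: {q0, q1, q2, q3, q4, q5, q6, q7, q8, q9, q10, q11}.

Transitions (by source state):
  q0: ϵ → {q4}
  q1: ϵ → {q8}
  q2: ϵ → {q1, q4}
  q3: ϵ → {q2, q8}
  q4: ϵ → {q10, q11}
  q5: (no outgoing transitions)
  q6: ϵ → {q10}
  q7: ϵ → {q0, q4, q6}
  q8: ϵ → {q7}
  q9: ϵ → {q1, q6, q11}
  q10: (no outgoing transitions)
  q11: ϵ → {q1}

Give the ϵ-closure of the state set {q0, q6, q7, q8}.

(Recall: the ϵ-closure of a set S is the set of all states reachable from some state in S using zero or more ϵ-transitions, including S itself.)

{q0, q1, q4, q6, q7, q8, q10, q11}

Start with {q0, q6, q7, q8}.
From q0 via ϵ: add q4.
From q6 via ϵ: add q10.
From q4 via ϵ: add q11.
From q11 via ϵ: add q1.
No new states can be added; the closed set is {q0, q1, q4, q6, q7, q8, q10, q11}.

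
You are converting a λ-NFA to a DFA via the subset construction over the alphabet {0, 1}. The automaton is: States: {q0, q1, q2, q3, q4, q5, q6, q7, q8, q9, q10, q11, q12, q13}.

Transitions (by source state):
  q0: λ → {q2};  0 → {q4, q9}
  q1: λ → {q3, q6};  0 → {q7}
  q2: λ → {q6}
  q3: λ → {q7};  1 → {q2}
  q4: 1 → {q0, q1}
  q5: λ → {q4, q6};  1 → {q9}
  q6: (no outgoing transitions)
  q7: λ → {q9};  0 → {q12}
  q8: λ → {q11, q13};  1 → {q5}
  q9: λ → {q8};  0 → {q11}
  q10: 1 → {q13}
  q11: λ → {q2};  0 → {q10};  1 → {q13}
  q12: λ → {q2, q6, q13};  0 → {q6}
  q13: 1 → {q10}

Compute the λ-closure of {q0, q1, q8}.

{q0, q1, q2, q3, q6, q7, q8, q9, q11, q13}

Start with {q0, q1, q8}.
From q0 via λ: add q2.
From q1 via λ: add q3, q6.
From q8 via λ: add q11, q13.
From q3 via λ: add q7.
From q7 via λ: add q9.
No new states can be added; the closed set is {q0, q1, q2, q3, q6, q7, q8, q9, q11, q13}.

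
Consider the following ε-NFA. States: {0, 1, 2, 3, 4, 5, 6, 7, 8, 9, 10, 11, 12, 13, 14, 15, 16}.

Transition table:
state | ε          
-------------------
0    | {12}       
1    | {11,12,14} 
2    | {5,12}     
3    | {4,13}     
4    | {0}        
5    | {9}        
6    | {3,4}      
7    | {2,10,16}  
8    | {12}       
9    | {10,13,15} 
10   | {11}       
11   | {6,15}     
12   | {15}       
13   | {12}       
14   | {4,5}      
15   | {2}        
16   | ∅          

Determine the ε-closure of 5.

Start with {5}.
From 5 via ε: add 9.
From 9 via ε: add 10, 13, 15.
From 10 via ε: add 11.
From 13 via ε: add 12.
From 15 via ε: add 2.
From 11 via ε: add 6.
From 6 via ε: add 3, 4.
From 4 via ε: add 0.
No new states can be added; the closed set is {0, 2, 3, 4, 5, 6, 9, 10, 11, 12, 13, 15}.

{0, 2, 3, 4, 5, 6, 9, 10, 11, 12, 13, 15}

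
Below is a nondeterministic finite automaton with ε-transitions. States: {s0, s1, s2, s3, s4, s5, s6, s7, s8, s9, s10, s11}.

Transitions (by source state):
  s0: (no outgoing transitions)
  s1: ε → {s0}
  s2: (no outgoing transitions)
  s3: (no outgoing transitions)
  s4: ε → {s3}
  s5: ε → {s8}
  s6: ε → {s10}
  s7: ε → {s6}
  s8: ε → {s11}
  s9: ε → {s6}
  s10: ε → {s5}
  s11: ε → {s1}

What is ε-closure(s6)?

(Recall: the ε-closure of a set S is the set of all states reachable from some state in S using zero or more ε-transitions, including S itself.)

{s0, s1, s5, s6, s8, s10, s11}

Start with {s6}.
From s6 via ε: add s10.
From s10 via ε: add s5.
From s5 via ε: add s8.
From s8 via ε: add s11.
From s11 via ε: add s1.
From s1 via ε: add s0.
No new states can be added; the closed set is {s0, s1, s5, s6, s8, s10, s11}.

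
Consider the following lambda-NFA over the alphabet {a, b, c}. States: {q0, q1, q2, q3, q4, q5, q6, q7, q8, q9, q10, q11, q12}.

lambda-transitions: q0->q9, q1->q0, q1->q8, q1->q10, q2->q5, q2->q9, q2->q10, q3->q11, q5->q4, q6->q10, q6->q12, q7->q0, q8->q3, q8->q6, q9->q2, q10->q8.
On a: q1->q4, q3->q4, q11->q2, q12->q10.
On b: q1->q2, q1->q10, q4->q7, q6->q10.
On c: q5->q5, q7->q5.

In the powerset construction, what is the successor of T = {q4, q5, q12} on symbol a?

{q3, q6, q8, q10, q11, q12}

q12 on a → {q10}.
No a-transition from q4, q5.
Union after reading a: {q10}.
Now take the lambda-closure:
From q10 via lambda: add q8.
From q8 via lambda: add q3, q6.
From q3 via lambda: add q11.
From q6 via lambda: add q12.
No new states can be added; the closed set is {q3, q6, q8, q10, q11, q12}.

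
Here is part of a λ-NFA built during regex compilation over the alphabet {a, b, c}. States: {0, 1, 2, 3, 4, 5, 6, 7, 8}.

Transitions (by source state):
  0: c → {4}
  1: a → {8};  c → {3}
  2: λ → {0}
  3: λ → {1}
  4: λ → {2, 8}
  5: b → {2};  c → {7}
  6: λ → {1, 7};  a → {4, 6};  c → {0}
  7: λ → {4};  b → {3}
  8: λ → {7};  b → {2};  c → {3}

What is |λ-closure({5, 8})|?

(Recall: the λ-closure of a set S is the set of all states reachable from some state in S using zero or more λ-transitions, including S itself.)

6

Start with {5, 8}.
From 8 via λ: add 7.
From 7 via λ: add 4.
From 4 via λ: add 2.
From 2 via λ: add 0.
λ-closure = {0, 2, 4, 5, 7, 8}, which has 6 states.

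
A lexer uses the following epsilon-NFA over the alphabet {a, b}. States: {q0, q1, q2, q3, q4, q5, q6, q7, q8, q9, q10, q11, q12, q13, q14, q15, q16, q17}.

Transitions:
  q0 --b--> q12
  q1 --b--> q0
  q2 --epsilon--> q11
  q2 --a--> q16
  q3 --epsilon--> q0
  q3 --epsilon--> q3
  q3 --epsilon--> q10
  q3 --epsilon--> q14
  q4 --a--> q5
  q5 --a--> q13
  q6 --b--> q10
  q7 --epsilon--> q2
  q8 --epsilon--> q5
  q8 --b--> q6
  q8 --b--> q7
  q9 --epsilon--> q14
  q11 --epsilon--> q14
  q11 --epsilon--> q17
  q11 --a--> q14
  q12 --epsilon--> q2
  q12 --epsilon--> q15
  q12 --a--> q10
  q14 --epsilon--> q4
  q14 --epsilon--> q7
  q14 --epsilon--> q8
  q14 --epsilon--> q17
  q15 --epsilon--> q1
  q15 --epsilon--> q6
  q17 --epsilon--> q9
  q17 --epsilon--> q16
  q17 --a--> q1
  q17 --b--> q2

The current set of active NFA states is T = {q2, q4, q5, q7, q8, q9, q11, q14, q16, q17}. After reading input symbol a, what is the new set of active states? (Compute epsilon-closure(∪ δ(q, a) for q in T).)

{q1, q2, q4, q5, q7, q8, q9, q11, q13, q14, q16, q17}

q2 on a → {q16}.
q4 on a → {q5}.
q5 on a → {q13}.
q11 on a → {q14}.
q17 on a → {q1}.
No a-transition from q7, q8, q9, q14, q16.
Union after reading a: {q1, q5, q13, q14, q16}.
Now take the epsilon-closure:
From q14 via epsilon: add q4, q7, q8, q17.
From q7 via epsilon: add q2.
From q17 via epsilon: add q9.
From q2 via epsilon: add q11.
No new states can be added; the closed set is {q1, q2, q4, q5, q7, q8, q9, q11, q13, q14, q16, q17}.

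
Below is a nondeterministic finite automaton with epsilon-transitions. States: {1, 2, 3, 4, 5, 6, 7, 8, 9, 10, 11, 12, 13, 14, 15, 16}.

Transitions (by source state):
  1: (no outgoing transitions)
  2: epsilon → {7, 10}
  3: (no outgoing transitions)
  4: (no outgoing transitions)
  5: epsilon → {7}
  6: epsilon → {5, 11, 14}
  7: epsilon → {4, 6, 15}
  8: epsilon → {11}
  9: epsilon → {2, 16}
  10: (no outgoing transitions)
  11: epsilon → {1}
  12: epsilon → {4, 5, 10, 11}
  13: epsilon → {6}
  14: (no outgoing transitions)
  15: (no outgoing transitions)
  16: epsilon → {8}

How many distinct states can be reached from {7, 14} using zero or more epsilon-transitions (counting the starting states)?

8

Start with {7, 14}.
From 7 via epsilon: add 4, 6, 15.
From 6 via epsilon: add 5, 11.
From 11 via epsilon: add 1.
epsilon-closure = {1, 4, 5, 6, 7, 11, 14, 15}, which has 8 states.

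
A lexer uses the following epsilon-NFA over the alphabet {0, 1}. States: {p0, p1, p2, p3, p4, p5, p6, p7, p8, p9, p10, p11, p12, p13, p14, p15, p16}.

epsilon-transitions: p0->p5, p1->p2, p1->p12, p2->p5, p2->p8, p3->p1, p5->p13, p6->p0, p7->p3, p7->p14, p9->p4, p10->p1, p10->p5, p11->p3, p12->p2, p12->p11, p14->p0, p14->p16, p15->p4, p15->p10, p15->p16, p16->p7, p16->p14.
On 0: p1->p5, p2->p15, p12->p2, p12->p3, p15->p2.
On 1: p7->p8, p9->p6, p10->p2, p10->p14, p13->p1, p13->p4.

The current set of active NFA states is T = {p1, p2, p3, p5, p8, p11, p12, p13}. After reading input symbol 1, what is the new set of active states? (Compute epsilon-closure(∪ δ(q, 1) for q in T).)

p13 on 1 → {p1, p4}.
No 1-transition from p1, p2, p3, p5, p8, p11, p12.
Union after reading 1: {p1, p4}.
Now take the epsilon-closure:
From p1 via epsilon: add p2, p12.
From p2 via epsilon: add p5, p8.
From p12 via epsilon: add p11.
From p5 via epsilon: add p13.
From p11 via epsilon: add p3.
No new states can be added; the closed set is {p1, p2, p3, p4, p5, p8, p11, p12, p13}.

{p1, p2, p3, p4, p5, p8, p11, p12, p13}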